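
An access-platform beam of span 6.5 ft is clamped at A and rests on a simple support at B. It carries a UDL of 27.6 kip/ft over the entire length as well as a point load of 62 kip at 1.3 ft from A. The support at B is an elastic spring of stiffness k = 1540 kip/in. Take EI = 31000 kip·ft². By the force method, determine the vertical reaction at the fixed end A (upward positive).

R_A = 171.9 kip

Take the reaction at B as the redundant and release it; the primary structure is a cantilever fixed at A.
Downward deflection at the released point B due to the loads:
  UDL 27.6: wL⁴/(8EI) = 6158/EI
  point load 62 at a = 1.3: Pa²(3L − a)/(6EI) = 317.8/EI
  δ_0 = 6476/EI
Tip deflection under a unit load at B: L³/(3EI) = 91.54/EI.
With EI = 31000 kip·ft²: δ_0 = 0.20891 ft and δ_{BB} = 0.002953 ft/kip.
Compatibility — the spring shortens by R_B/k under the reaction it provides: δ_0 − R_B·δ_{BB} = R_B/k. With 1/k = 1/(1540×12) ft/kip = 0.000054 ft/kip, R_B = δ_0 / (δ_{BB} + 1/k) = 0.20891 / (0.002953 + 0.000054) = 69.47 kip.
Vertical equilibrium: R_A = ΣP − R_B = 241.4 − 69.47 = 171.9 kip.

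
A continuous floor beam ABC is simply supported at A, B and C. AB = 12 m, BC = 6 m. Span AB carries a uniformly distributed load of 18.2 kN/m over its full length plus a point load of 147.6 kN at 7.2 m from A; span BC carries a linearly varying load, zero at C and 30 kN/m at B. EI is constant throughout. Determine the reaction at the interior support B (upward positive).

R_B = 375 kN

Take M_B as the redundant. Released structure: two simple spans AB and BC with a hinge at B.
Discontinuity in slope at B on the released structure — sum the simple-span end rotations:
  span AB: UDL 18.2: wL³/(24EI) = 1310/EI
  span AB: point load 147.6 at a = 7.2: Pab(L + a)/(6LEI) = 1360/EI
  span BC: triangular load, peak 30: w₀L³/(45EI) = 144/EI
  relative rotation θ_0 = (2671 + 144)/EI = 2815/EI
A unit hogging moment at B produces rotation L₁/(3EI) + L₂/(3EI) = 6/EI.
Compatibility: M_B·(L₁+L₂)/(3EI) = θ_0, giving M_B = 469.1 kN·m (hogging).
Span AB, ΣM about A with M_B applied at B: R_B^{AB}·12 = 2373 + 469.1, so R_B^{AB} = 236.9 kN and R_A = 366 − 236.9 = 129.1 kN.
Span BC, ΣM about C: R_B^{BC}·6 = 360 + 469.1, so R_B^{BC} = 138.2 kN and R_C = 90 − 138.2 = -48.19 kN.
R_B = 236.9 + 138.2 = 375 kN.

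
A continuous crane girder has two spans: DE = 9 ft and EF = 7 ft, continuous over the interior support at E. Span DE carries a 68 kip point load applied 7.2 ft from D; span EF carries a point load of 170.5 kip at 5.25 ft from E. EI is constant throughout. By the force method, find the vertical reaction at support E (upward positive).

R_E = 125.2 kip

Release continuity at E by inserting a hinge; the redundant is the internal moment M_E. The primary structure is two simply-supported spans DE and EF.
Discontinuity in slope at E on the released structure — sum the simple-span end rotations:
  span DE: point load 68 at a = 7.2: Pab(L + a)/(6LEI) = 264.4/EI
  span EF: point load 170.5 at a = 5.25: Pab(L + b)/(6LEI) = 326.3/EI
  relative rotation θ_0 = (264.4 + 326.3)/EI = 590.7/EI
A unit hogging moment at E produces rotation L₁/(3EI) + L₂/(3EI) = 5.333/EI.
Slope continuity at E: θ_0 = M_E·5.333/EI, so M_E = 590.7/5.333 = 110.8 kip·ft (hogging).
Span DE, ΣM about D with M_E applied at E: R_E^{DE}·9 = 489.6 + 110.8, so R_E^{DE} = 66.71 kip and R_D = 68 − 66.71 = 1.293 kip.
Span EF, ΣM about F: R_E^{EF}·7 = 298.4 + 110.8, so R_E^{EF} = 58.45 kip and R_F = 170.5 − 58.45 = 112.1 kip.
R_E = 66.71 + 58.45 = 125.2 kip.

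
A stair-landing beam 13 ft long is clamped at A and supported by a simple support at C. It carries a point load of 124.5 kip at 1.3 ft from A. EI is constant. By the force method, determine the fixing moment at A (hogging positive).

Choose R_C as the redundant. The primary structure is the cantilever fixed at A.
Free-end deflection of the primary structure under the applied loading (downward +):
  point load 124.5 at a = 1.3: Pa²(3L − a)/(6EI) = 1322/EI
Tip deflection under a unit load at C: L³/(3EI) = 732.3/EI.
Compatibility at C: δ_0 − R_C·δ_{CC} = 0, so R_C = 1322/732.3 = 1.805 kip.
Moment equilibrium about A: M_A = Σ(load moments about A) − R_C·L = 161.8 − 1.805×13 = 138.4 kip·ft.

M_A = 138.4 kip·ft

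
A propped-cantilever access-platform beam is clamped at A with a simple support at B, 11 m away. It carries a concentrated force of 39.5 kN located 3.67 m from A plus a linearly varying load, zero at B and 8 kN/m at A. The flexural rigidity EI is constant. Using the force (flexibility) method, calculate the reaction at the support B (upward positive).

Take the reaction at B as the redundant and release it; the primary structure is a cantilever fixed at A.
Free-end deflection of the primary structure under the applied loading (downward +):
  point load 39.5 at a = 3.67: Pa²(3L − a)/(6EI) = 2601/EI
  triangular load, peak 8 at the fixed end: w₀L⁴/(30EI) = 3904/EI
  δ_0 = 6505/EI
Tip deflection under a unit load at B: L³/(3EI) = 443.7/EI.
The prop prevents deflection at B: R_B = δ_0/δ_{BB} = 6505/443.7 = 14.66 kN.

R_B = 14.66 kN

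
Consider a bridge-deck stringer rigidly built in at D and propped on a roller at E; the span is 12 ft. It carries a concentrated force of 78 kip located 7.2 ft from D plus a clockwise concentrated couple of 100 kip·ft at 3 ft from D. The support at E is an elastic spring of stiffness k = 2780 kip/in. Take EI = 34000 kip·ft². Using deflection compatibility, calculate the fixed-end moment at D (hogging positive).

M_D = 192.5 kip·ft

Remove the prop at E; the released (primary) structure is a cantilever built in at D.
Deflection at E on the released cantilever, summing each load's contribution:
  point load 78 at a = 7.2: Pa²(3L − a)/(6EI) = 19409/EI
  clockwise couple 100 at a = 3: M₀a(2L − a)/(2EI) = 3150/EI
  δ_0 = 22559/EI
Tip deflection under a unit load at E: L³/(3EI) = 576/EI.
With EI = 34000 kip·ft²: δ_0 = 0.6635 ft and δ_{EE} = 0.016941 ft/kip.
Compatibility — the spring shortens by R_E/k under the reaction it provides: δ_0 − R_E·δ_{EE} = R_E/k. With 1/k = 1/(2780×12) ft/kip = 0.00003 ft/kip, R_E = δ_0 / (δ_{EE} + 1/k) = 0.6635 / (0.016941 + 0.00003) = 39.1 kip.
Moment equilibrium about D: M_D = Σ(load moments about D) − R_E·L = 661.6 − 39.1×12 = 192.5 kip·ft.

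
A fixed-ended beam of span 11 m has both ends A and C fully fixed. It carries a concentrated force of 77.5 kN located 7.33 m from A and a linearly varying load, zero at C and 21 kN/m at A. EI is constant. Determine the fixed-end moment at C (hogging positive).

M_C = 211 kN·m

Release both end moments; the primary structure is a simply-supported span AC with redundants M_A and M_C.
Simple-span end rotations at A and C under the given loads:
  at A: point load 77.5 at a = 7.33: Pab(L + b)/(6LEI) = 463.4/EI
  at C: point load 77.5 at a = 7.33: Pab(L + a)/(6LEI) = 579/EI
  at A: triangular load, peak 21: w₀L³/(45EI) = 621.1/EI
  at C: triangular load, peak 21: 7w₀L³/(360EI) = 543.5/EI
  θ_A0 = 1085/EI,  θ_C0 = 1123/EI
Flexibility coefficients: a unit moment at one end gives L/(3EI) there and L/(6EI) at the far end, so f₁₁ = f₂₂ = 3.667/EI and f₁₂ = f₂₁ = 1.833/EI.
Compatibility — zero rotation at each built-in end:
  3.667 M_A + 1.833 M_C = 1085
  1.833 M_A + 3.667 M_C = 1123
Solving the pair gives M_A = 190.3 kN·m and M_C = 211 kN·m (hogging).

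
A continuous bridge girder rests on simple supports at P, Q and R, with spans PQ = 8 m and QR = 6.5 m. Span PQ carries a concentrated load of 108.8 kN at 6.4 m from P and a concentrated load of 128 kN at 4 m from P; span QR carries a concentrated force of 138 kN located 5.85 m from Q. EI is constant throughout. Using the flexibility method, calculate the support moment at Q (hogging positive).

Insert a hinge at Q; M_Q is the redundant, and each span becomes simply supported.
Rotations at Q on the released spans (each span's end-slope, ×1/EI):
  span PQ: point load 108.8 at a = 6.4: Pab(L + a)/(6LEI) = 334.2/EI
  span PQ: point load 128 at a = 4: Pab(L + a)/(6LEI) = 512/EI
  span QR: point load 138 at a = 5.85: Pab(L + b)/(6LEI) = 96.2/EI
  relative rotation θ_0 = (846.2 + 96.2)/EI = 942.4/EI
A unit hogging moment at Q produces rotation L₁/(3EI) + L₂/(3EI) = 4.833/EI.
Compatibility: M_Q·(L₁+L₂)/(3EI) = θ_0, giving M_Q = 195 kN·m (hogging).

M_Q = 195 kN·m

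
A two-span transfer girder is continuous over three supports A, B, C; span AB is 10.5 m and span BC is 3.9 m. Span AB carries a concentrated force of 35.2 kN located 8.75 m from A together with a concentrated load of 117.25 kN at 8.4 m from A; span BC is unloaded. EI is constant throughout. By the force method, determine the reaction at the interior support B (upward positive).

R_B = 180.7 kN

Take M_B as the redundant. Released structure: two simple spans AB and BC with a hinge at B.
End slopes at the hinge B, treating each span as simply supported:
  span AB: point load 35.2 at a = 8.75: Pab(L + a)/(6LEI) = 164.7/EI
  span AB: point load 117.25 at a = 8.4: Pab(L + a)/(6LEI) = 620.5/EI
  relative rotation θ_0 = (785.2 + 0)/EI = 785.2/EI
A unit hogging moment at B produces rotation L₁/(3EI) + L₂/(3EI) = 4.8/EI.
Slope continuity at B: θ_0 = M_B·4.8/EI, so M_B = 785.2/4.8 = 163.6 kN·m (hogging).
Span AB, ΣM about A with M_B applied at B: R_B^{AB}·10.5 = 1293 + 163.6, so R_B^{AB} = 138.7 kN and R_A = 152.4 − 138.7 = 13.74 kN.
Span BC, ΣM about C: R_B^{BC}·3.9 = 0 + 163.6, so R_B^{BC} = 41.94 kN and R_C = 0 − 41.94 = -41.94 kN.
R_B = 138.7 + 41.94 = 180.7 kN.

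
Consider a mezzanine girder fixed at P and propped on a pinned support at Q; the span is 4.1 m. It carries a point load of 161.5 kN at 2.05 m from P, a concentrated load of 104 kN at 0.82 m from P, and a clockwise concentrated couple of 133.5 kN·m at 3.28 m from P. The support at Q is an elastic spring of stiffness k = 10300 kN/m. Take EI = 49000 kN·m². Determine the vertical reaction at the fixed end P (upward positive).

R_P = 180 kN

Choose R_Q as the redundant. The primary structure is the cantilever fixed at P.
Deflection at Q on the released cantilever, summing each load's contribution:
  point load 161.5 at a = 2.05: Pa²(3L − a)/(6EI) = 1159/EI
  point load 104 at a = 0.82: Pa²(3L − a)/(6EI) = 133.8/EI
  clockwise couple 133.5 at a = 3.28: M₀a(2L − a)/(2EI) = 1077/EI
  δ_0 = 2370/EI
Flexibility coefficient — unit upward force at Q: δ_{QQ} = L³/(3EI) = 22.97/EI.
With EI = 49000 kN·m²: δ_0 = 0.048376 m and δ_{QQ} = 0.000469 m/kN.
Compatibility — the spring shortens by R_Q/k under the reaction it provides: δ_0 − R_Q·δ_{QQ} = R_Q/k. With 1/k = 0.000097 m/kN, R_Q = δ_0 / (δ_{QQ} + 1/k) = 0.048376 / (0.000469 + 0.000097) = 85.48 kN.
Vertical equilibrium: R_P = ΣP − R_Q = 265.5 − 85.48 = 180 kN.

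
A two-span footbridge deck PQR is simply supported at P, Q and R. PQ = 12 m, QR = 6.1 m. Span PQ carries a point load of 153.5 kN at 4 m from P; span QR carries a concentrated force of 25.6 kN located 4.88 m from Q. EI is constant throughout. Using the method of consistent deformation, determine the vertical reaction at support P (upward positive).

R_P = 86.84 kN

Take M_Q as the redundant. Released structure: two simple spans PQ and QR with a hinge at Q.
Rotations at Q on the released spans (each span's end-slope, ×1/EI):
  span PQ: point load 153.5 at a = 4: Pab(L + a)/(6LEI) = 1092/EI
  span QR: point load 25.6 at a = 4.88: Pab(L + b)/(6LEI) = 30.48/EI
  relative rotation θ_0 = (1092 + 30.48)/EI = 1122/EI
A unit hogging moment at Q produces rotation L₁/(3EI) + L₂/(3EI) = 6.033/EI.
Compatibility: M_Q·(L₁+L₂)/(3EI) = θ_0, giving M_Q = 186 kN·m (hogging).
Span PQ, ΣM about P with M_Q applied at Q: R_Q^{PQ}·12 = 614 + 186, so R_Q^{PQ} = 66.66 kN and R_P = 153.5 − 66.66 = 86.84 kN.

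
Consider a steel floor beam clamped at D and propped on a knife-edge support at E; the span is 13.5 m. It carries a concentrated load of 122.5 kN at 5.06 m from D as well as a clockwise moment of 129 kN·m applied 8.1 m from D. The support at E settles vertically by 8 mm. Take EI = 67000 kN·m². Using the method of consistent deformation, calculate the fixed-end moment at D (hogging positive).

M_D = 290.2 kN·m

Release the roller at E. Primary structure: cantilever fixed at D.
Primary-structure tip deflection at E by superposition:
  point load 122.5 at a = 5.06: Pa²(3L − a)/(6EI) = 18526/EI
  clockwise couple 129 at a = 8.1: M₀a(2L − a)/(2EI) = 9874/EI
  δ_0 = 28400/EI
Flexibility coefficient — unit upward force at E: δ_{EE} = L³/(3EI) = 820.1/EI.
With EI = 67000 kN·m²: δ_0 = 0.42388 m and δ_{EE} = 0.012241 m/kN.
Compatibility — the beam at E must follow the support down by 0.008 m: δ_0 − R_E·δ_{EE} = 0.008, so R_E = (0.42388 − 0.008)/0.012241 = 33.98 kN.
Moment equilibrium about D: M_D = Σ(load moments about D) − R_E·L = 748.9 − 33.98×13.5 = 290.2 kN·m.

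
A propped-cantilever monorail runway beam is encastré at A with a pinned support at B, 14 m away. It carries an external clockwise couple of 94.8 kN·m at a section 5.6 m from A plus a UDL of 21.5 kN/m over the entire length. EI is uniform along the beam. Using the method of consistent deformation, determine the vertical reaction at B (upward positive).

R_B = 119.4 kN

Release the roller at B. Primary structure: cantilever fixed at A.
Primary-structure tip deflection at B by superposition:
  clockwise couple 94.8 at a = 5.6: M₀a(2L − a)/(2EI) = 5946/EI
  UDL 21.5: wL⁴/(8EI) = 103243/EI
  δ_0 = 109189/EI
Flexibility coefficient — unit upward force at B: δ_{BB} = L³/(3EI) = 914.7/EI.
The prop prevents deflection at B: R_B = δ_0/δ_{BB} = 109189/914.7 = 119.4 kN.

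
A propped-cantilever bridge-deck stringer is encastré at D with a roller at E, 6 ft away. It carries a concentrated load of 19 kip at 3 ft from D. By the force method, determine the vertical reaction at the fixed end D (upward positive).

Choose R_E as the redundant. The primary structure is the cantilever fixed at D.
Primary-structure tip deflection at E by superposition:
  point load 19 at a = 3: Pa²(3L − a)/(6EI) = 427.5/EI
Flexibility coefficient — unit upward force at E: δ_{EE} = L³/(3EI) = 72/EI.
Compatibility at E: δ_0 − R_E·δ_{EE} = 0, so R_E = 427.5/72 = 5.938 kip.
Vertical equilibrium: R_D = ΣP − R_E = 19 − 5.938 = 13.06 kip.

R_D = 13.06 kip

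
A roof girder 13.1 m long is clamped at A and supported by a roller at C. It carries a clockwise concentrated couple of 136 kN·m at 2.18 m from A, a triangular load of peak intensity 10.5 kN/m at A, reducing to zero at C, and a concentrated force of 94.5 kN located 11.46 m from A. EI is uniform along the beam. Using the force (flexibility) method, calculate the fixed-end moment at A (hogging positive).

M_A = 270.2 kN·m

Choose R_C as the redundant. The primary structure is the cantilever fixed at A.
Free-end deflection of the primary structure under the applied loading (downward +):
  clockwise couple 136 at a = 2.18: M₀a(2L − a)/(2EI) = 3561/EI
  triangular load, peak 10.5 at the fixed end: w₀L⁴/(30EI) = 10307/EI
  point load 94.5 at a = 11.46: Pa²(3L − a)/(6EI) = 57586/EI
  δ_0 = 71455/EI
Tip deflection under a unit load at C: L³/(3EI) = 749.4/EI.
The prop prevents deflection at C: R_C = δ_0/δ_{CC} = 71455/749.4 = 95.35 kN.
Moment equilibrium about A: M_A = Σ(load moments about A) − R_C·L = 1519 − 95.35×13.1 = 270.2 kN·m.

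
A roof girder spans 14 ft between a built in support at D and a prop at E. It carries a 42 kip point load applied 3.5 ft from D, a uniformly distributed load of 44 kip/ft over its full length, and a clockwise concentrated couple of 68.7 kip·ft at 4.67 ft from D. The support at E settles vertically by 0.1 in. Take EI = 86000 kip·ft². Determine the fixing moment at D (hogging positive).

Choose R_E as the redundant. The primary structure is the cantilever fixed at D.
Deflection at E on the released cantilever, summing each load's contribution:
  point load 42 at a = 3.5: Pa²(3L − a)/(6EI) = 3301/EI
  UDL 44: wL⁴/(8EI) = 211288/EI
  clockwise couple 68.7 at a = 4.67: M₀a(2L − a)/(2EI) = 3742/EI
  δ_0 = 218332/EI
Flexibility coefficient — unit upward force at E: δ_{EE} = L³/(3EI) = 914.7/EI.
With EI = 86000 kip·ft²: δ_0 = 2.5387 ft and δ_{EE} = 0.010636 ft/kip.
Compatibility — the beam at E must follow the support down by 0.008333 ft: δ_0 − R_E·δ_{EE} = 0.008333, so R_E = (2.5387 − 0.008333)/0.010636 = 237.9 kip.
Moment equilibrium about D: M_D = Σ(load moments about D) − R_E·L = 4528 − 237.9×14 = 1197 kip·ft.

M_D = 1197 kip·ft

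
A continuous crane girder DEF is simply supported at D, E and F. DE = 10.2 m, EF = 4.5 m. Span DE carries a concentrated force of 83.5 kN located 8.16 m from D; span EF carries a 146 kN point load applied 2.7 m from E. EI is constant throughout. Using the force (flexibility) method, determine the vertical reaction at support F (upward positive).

R_F = 61.18 kN

Insert a hinge at E; M_E is the redundant, and each span becomes simply supported.
End slopes at the hinge E, treating each span as simply supported:
  span DE: point load 83.5 at a = 8.16: Pab(L + a)/(6LEI) = 417/EI
  span EF: point load 146 at a = 2.7: Pab(L + b)/(6LEI) = 165.6/EI
  relative rotation θ_0 = (417 + 165.6)/EI = 582.6/EI
A unit hogging moment at E produces rotation L₁/(3EI) + L₂/(3EI) = 4.9/EI.
Compatibility: M_E·(L₁+L₂)/(3EI) = θ_0, giving M_E = 118.9 kN·m (hogging).
Span EF, ΣM about F: R_E^{EF}·4.5 = 262.8 + 118.9, so R_E^{EF} = 84.82 kN and R_F = 146 − 84.82 = 61.18 kN.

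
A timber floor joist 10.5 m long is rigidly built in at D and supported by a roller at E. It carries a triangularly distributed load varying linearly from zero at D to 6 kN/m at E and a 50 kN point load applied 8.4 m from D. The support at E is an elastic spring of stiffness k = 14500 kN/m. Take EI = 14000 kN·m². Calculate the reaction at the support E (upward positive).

R_E = 52.39 kN

Take the reaction at E as the redundant and release it; the primary structure is a cantilever fixed at D.
Deflection at E on the released cantilever, summing each load's contribution:
  triangular load, peak 6 at the free end: 11w₀L⁴/(120EI) = 6685/EI
  point load 50 at a = 8.4: Pa²(3L − a)/(6EI) = 13583/EI
  δ_0 = 20268/EI
Flexibility coefficient — unit upward force at E: δ_{EE} = L³/(3EI) = 385.9/EI.
With EI = 14000 kN·m²: δ_0 = 1.4477 m and δ_{EE} = 0.027563 m/kN.
Compatibility — the spring shortens by R_E/k under the reaction it provides: δ_0 − R_E·δ_{EE} = R_E/k. With 1/k = 0.000069 m/kN, R_E = δ_0 / (δ_{EE} + 1/k) = 1.4477 / (0.027563 + 0.000069) = 52.39 kN.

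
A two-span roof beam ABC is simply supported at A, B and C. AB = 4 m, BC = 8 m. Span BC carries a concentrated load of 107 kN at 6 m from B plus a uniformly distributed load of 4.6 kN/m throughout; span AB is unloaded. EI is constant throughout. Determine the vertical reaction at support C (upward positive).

Insert a hinge at B; M_B is the redundant, and each span becomes simply supported.
Rotations at B on the released spans (each span's end-slope, ×1/EI):
  span BC: point load 107 at a = 6: Pab(L + b)/(6LEI) = 267.5/EI
  span BC: UDL 4.6: wL³/(24EI) = 98.13/EI
  relative rotation θ_0 = (0 + 365.6)/EI = 365.6/EI
A unit hogging moment at B produces rotation L₁/(3EI) + L₂/(3EI) = 4/EI.
Slope continuity at B: θ_0 = M_B·4/EI, so M_B = 365.6/4 = 91.41 kN·m (hogging).
Span BC, ΣM about C: R_B^{BC}·8 = 361.2 + 91.41, so R_B^{BC} = 56.58 kN and R_C = 143.8 − 56.58 = 87.22 kN.

R_C = 87.22 kN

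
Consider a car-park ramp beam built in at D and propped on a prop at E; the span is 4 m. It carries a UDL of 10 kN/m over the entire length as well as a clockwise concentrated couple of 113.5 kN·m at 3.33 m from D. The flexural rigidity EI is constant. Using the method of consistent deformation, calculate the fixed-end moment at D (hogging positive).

M_D = -31.97 kN·m

Take the reaction at E as the redundant and release it; the primary structure is a cantilever fixed at D.
Primary-structure tip deflection at E by superposition:
  UDL 10: wL⁴/(8EI) = 320/EI
  clockwise couple 113.5 at a = 3.33: M₀a(2L − a)/(2EI) = 882.5/EI
  δ_0 = 1203/EI
Flexibility coefficient — unit upward force at E: δ_{EE} = L³/(3EI) = 21.33/EI.
Compatibility at E: δ_0 − R_E·δ_{EE} = 0, so R_E = 1203/21.33 = 56.37 kN.
Moment equilibrium about D: M_D = Σ(load moments about D) − R_E·L = 193.5 − 56.37×4 = -31.97 kN·m.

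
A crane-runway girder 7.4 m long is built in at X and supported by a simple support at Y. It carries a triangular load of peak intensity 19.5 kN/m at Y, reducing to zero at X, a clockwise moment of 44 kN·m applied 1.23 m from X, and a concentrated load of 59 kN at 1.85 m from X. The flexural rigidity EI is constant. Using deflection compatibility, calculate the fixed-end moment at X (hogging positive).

Remove the prop at Y; the released (primary) structure is a cantilever built in at X.
Free-end deflection of the primary structure under the applied loading (downward +):
  triangular load, peak 19.5 at the free end: 11w₀L⁴/(120EI) = 5360/EI
  clockwise couple 44 at a = 1.23: M₀a(2L − a)/(2EI) = 367.2/EI
  point load 59 at a = 1.85: Pa²(3L − a)/(6EI) = 684.9/EI
  δ_0 = 6412/EI
Tip deflection under a unit load at Y: L³/(3EI) = 135.1/EI.
Compatibility at Y: δ_0 − R_Y·δ_{YY} = 0, so R_Y = 6412/135.1 = 47.47 kN.
Moment equilibrium about X: M_X = Σ(load moments about X) − R_Y·L = 509.1 − 47.47×7.4 = 157.8 kN·m.

M_X = 157.8 kN·m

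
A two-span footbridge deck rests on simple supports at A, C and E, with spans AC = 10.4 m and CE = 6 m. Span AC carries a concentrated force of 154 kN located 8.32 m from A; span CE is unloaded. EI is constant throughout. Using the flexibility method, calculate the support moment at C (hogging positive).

M_C = 146.3 kN·m

Release continuity at C by inserting a hinge; the redundant is the internal moment M_C. The primary structure is two simply-supported spans AC and CE.
End slopes at the hinge C, treating each span as simply supported:
  span AC: point load 154 at a = 8.32: Pab(L + a)/(6LEI) = 799.5/EI
  relative rotation θ_0 = (799.5 + 0)/EI = 799.5/EI
A unit hogging moment at C produces rotation L₁/(3EI) + L₂/(3EI) = 5.467/EI.
Slope continuity at C: θ_0 = M_C·5.467/EI, so M_C = 799.5/5.467 = 146.3 kN·m (hogging).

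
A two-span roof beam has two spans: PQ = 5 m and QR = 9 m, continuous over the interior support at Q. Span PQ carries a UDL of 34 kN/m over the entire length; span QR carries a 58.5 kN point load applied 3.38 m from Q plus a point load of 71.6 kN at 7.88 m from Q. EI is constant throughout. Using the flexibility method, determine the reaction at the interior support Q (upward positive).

Release continuity at Q by inserting a hinge; the redundant is the internal moment M_Q. The primary structure is two simply-supported spans PQ and QR.
Discontinuity in slope at Q on the released structure — sum the simple-span end rotations:
  span PQ: UDL 34: wL³/(24EI) = 177.1/EI
  span QR: point load 58.5 at a = 3.38: Pab(L + b)/(6LEI) = 300.9/EI
  span QR: point load 71.6 at a = 7.88: Pab(L + b)/(6LEI) = 118.4/EI
  relative rotation θ_0 = (177.1 + 419.3)/EI = 596.4/EI
A unit hogging moment at Q produces rotation L₁/(3EI) + L₂/(3EI) = 4.667/EI.
Compatibility: M_Q·(L₁+L₂)/(3EI) = θ_0, giving M_Q = 127.8 kN·m (hogging).
Span PQ, ΣM about P with M_Q applied at Q: R_Q^{PQ}·5 = 425 + 127.8, so R_Q^{PQ} = 110.6 kN and R_P = 170 − 110.6 = 59.44 kN.
Span QR, ΣM about R: R_Q^{QR}·9 = 409 + 127.8, so R_Q^{QR} = 59.64 kN and R_R = 130.1 − 59.64 = 70.46 kN.
R_Q = 110.6 + 59.64 = 170.2 kN.

R_Q = 170.2 kN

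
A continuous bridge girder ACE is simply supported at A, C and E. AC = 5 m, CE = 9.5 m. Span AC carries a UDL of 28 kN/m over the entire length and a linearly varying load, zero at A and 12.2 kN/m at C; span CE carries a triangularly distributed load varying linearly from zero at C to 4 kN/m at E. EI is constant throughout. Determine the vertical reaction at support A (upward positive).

Take M_C as the redundant. Released structure: two simple spans AC and CE with a hinge at C.
Rotations at C on the released spans (each span's end-slope, ×1/EI):
  span AC: UDL 28: wL³/(24EI) = 145.8/EI
  span AC: triangular load, peak 12.2: w₀L³/(45EI) = 33.89/EI
  span CE: triangular load, peak 4: 7w₀L³/(360EI) = 66.68/EI
  relative rotation θ_0 = (179.7 + 66.68)/EI = 246.4/EI
A unit hogging moment at C produces rotation L₁/(3EI) + L₂/(3EI) = 4.833/EI.
Slope continuity at C: θ_0 = M_C·4.833/EI, so M_C = 246.4/4.833 = 50.98 kN·m (hogging).
Span AC, ΣM about A with M_C applied at C: R_C^{AC}·5 = 451.7 + 50.98, so R_C^{AC} = 100.5 kN and R_A = 170.5 − 100.5 = 69.97 kN.

R_A = 69.97 kN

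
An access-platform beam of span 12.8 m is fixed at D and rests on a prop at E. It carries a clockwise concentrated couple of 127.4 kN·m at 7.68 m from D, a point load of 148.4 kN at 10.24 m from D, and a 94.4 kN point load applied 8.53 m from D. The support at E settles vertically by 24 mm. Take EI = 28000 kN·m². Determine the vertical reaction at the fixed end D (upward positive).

R_D = 77.83 kN

Remove the prop at E; the released (primary) structure is a cantilever built in at D.
Downward deflection at the released point E due to the loads:
  clockwise couple 127.4 at a = 7.68: M₀a(2L − a)/(2EI) = 8767/EI
  point load 148.4 at a = 10.24: Pa²(3L − a)/(6EI) = 73032/EI
  point load 94.4 at a = 8.53: Pa²(3L − a)/(6EI) = 34194/EI
  δ_0 = 115993/EI
Flexibility coefficient — unit upward force at E: δ_{EE} = L³/(3EI) = 699.1/EI.
With EI = 28000 kN·m²: δ_0 = 4.1426 m and δ_{EE} = 0.024966 m/kN.
Compatibility — the beam at E must follow the support down by 0.024 m: δ_0 − R_E·δ_{EE} = 0.024, so R_E = (4.1426 − 0.024)/0.024966 = 165 kN.
Vertical equilibrium: R_D = ΣP − R_E = 242.8 − 165 = 77.83 kN.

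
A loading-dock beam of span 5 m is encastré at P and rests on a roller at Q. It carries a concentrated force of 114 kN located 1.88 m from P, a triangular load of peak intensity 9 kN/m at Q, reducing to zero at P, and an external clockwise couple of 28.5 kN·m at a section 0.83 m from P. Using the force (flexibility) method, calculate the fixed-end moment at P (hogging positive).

M_P = 137.2 kN·m

Remove the prop at Q; the released (primary) structure is a cantilever built in at P.
Free-end deflection of the primary structure under the applied loading (downward +):
  point load 114 at a = 1.88: Pa²(3L − a)/(6EI) = 881.1/EI
  triangular load, peak 9 at the free end: 11w₀L⁴/(120EI) = 515.6/EI
  clockwise couple 28.5 at a = 0.83: M₀a(2L − a)/(2EI) = 108.5/EI
  δ_0 = 1505/EI
Tip deflection under a unit load at Q: L³/(3EI) = 41.67/EI.
Compatibility at Q: δ_0 − R_Q·δ_{QQ} = 0, so R_Q = 1505/41.67 = 36.12 kN.
Moment equilibrium about P: M_P = Σ(load moments about P) − R_Q·L = 317.8 − 36.12×5 = 137.2 kN·m.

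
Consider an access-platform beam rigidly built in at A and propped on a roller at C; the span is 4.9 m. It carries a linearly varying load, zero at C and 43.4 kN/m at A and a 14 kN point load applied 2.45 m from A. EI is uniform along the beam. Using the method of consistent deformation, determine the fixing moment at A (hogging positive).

Take the reaction at C as the redundant and release it; the primary structure is a cantilever fixed at A.
Deflection at C on the released cantilever, summing each load's contribution:
  triangular load, peak 43.4 at the fixed end: w₀L⁴/(30EI) = 834/EI
  point load 14 at a = 2.45: Pa²(3L − a)/(6EI) = 171.6/EI
  δ_0 = 1006/EI
Flexibility coefficient — unit upward force at C: δ_{CC} = L³/(3EI) = 39.22/EI.
The prop prevents deflection at C: R_C = δ_0/δ_{CC} = 1006/39.22 = 25.64 kN.
Moment equilibrium about A: M_A = Σ(load moments about A) − R_C·L = 208 − 25.64×4.9 = 82.33 kN·m.

M_A = 82.33 kN·m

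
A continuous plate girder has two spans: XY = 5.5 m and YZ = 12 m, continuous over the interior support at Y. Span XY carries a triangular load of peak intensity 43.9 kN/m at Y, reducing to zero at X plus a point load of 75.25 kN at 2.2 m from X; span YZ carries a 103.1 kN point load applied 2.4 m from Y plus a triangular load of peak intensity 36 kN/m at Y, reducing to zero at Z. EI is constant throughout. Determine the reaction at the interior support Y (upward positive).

Insert a hinge at Y; M_Y is the redundant, and each span becomes simply supported.
Rotations at Y on the released spans (each span's end-slope, ×1/EI):
  span XY: triangular load, peak 43.9: w₀L³/(45EI) = 162.3/EI
  span XY: point load 75.25 at a = 2.2: Pab(L + a)/(6LEI) = 127.5/EI
  span YZ: point load 103.1 at a = 2.4: Pab(L + b)/(6LEI) = 712.6/EI
  span YZ: triangular load, peak 36: w₀L³/(45EI) = 1382/EI
  relative rotation θ_0 = (289.8 + 2095)/EI = 2385/EI
A unit hogging moment at Y produces rotation L₁/(3EI) + L₂/(3EI) = 5.833/EI.
Compatibility: M_Y·(L₁+L₂)/(3EI) = θ_0, giving M_Y = 408.8 kN·m (hogging).
Span XY, ΣM about X with M_Y applied at Y: R_Y^{XY}·5.5 = 608.2 + 408.8, so R_Y^{XY} = 184.9 kN and R_X = 196 − 184.9 = 11.06 kN.
Span YZ, ΣM about Z: R_Y^{YZ}·12 = 2718 + 408.8, so R_Y^{YZ} = 260.5 kN and R_Z = 319.1 − 260.5 = 58.55 kN.
R_Y = 184.9 + 260.5 = 445.5 kN.

R_Y = 445.5 kN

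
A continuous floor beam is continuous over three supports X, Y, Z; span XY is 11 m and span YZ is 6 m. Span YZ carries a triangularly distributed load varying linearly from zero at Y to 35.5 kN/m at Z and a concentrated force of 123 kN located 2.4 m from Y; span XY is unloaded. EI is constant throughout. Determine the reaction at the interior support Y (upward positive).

R_Y = 129 kN

Insert a hinge at Y; M_Y is the redundant, and each span becomes simply supported.
Discontinuity in slope at Y on the released structure — sum the simple-span end rotations:
  span YZ: triangular load, peak 35.5: 7w₀L³/(360EI) = 149.1/EI
  span YZ: point load 123 at a = 2.4: Pab(L + b)/(6LEI) = 283.4/EI
  relative rotation θ_0 = (0 + 432.5)/EI = 432.5/EI
A unit hogging moment at Y produces rotation L₁/(3EI) + L₂/(3EI) = 5.667/EI.
Slope continuity at Y: θ_0 = M_Y·5.667/EI, so M_Y = 432.5/5.667 = 76.32 kN·m (hogging).
Span XY, ΣM about X with M_Y applied at Y: R_Y^{XY}·11 = 0 + 76.32, so R_Y^{XY} = 6.938 kN and R_X = 0 − 6.938 = -6.938 kN.
Span YZ, ΣM about Z: R_Y^{YZ}·6 = 655.8 + 76.32, so R_Y^{YZ} = 122 kN and R_Z = 229.5 − 122 = 107.5 kN.
R_Y = 6.938 + 122 = 129 kN.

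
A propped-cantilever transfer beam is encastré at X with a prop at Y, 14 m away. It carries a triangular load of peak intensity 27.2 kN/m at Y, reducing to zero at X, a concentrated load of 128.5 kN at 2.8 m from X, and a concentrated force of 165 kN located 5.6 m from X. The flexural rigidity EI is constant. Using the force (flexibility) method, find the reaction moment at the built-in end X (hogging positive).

M_X = 1014 kN·m

Release the roller at Y. Primary structure: cantilever fixed at X.
Free-end deflection of the primary structure under the applied loading (downward +):
  triangular load, peak 27.2 at the free end: 11w₀L⁴/(120EI) = 95784/EI
  point load 128.5 at a = 2.8: Pa²(3L − a)/(6EI) = 6582/EI
  point load 165 at a = 5.6: Pa²(3L − a)/(6EI) = 31391/EI
  δ_0 = 133757/EI
Tip deflection under a unit load at Y: L³/(3EI) = 914.7/EI.
The prop prevents deflection at Y: R_Y = δ_0/δ_{YY} = 133757/914.7 = 146.2 kN.
Moment equilibrium about X: M_X = Σ(load moments about X) − R_Y·L = 3061 − 146.2×14 = 1014 kN·m.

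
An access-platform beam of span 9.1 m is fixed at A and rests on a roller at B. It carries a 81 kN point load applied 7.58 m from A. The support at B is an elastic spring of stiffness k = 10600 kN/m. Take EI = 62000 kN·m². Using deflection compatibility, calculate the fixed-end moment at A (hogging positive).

M_A = 72.45 kN·m

Release the roller at B. Primary structure: cantilever fixed at A.
Free-end deflection of the primary structure under the applied loading (downward +):
  point load 81 at a = 7.58: Pa²(3L − a)/(6EI) = 15296/EI
Tip deflection under a unit load at B: L³/(3EI) = 251.2/EI.
With EI = 62000 kN·m²: δ_0 = 0.24671 m and δ_{BB} = 0.004051 m/kN.
Compatibility — the spring shortens by R_B/k under the reaction it provides: δ_0 − R_B·δ_{BB} = R_B/k. With 1/k = 0.000094 m/kN, R_B = δ_0 / (δ_{BB} + 1/k) = 0.24671 / (0.004051 + 0.000094) = 59.51 kN.
Moment equilibrium about A: M_A = Σ(load moments about A) − R_B·L = 614 − 59.51×9.1 = 72.45 kN·m.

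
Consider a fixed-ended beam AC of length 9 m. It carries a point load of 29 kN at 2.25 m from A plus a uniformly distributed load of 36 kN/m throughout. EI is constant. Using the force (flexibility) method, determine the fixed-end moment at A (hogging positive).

M_A = 279.7 kN·m

Release both end moments; the primary structure is a simply-supported span AC with redundants M_A and M_C.
Simple-span end rotations at A and C under the given loads:
  at A: point load 29 at a = 2.25: Pab(L + b)/(6LEI) = 128.5/EI
  at C: point load 29 at a = 2.25: Pab(L + a)/(6LEI) = 91.76/EI
  at A: UDL 36: wL³/(24EI) = 1094/EI
  at C: UDL 36: wL³/(24EI) = 1094/EI
  θ_A0 = 1222/EI,  θ_C0 = 1185/EI
Flexibility coefficients: a unit moment at one end gives L/(3EI) there and L/(6EI) at the far end, so f₁₁ = f₂₂ = 3/EI and f₁₂ = f₂₁ = 1.5/EI.
Compatibility — zero rotation at each built-in end:
  3 M_A + 1.5 M_C = 1222
  1.5 M_A + 3 M_C = 1185
Solving the pair gives M_A = 279.7 kN·m and M_C = 255.2 kN·m (hogging).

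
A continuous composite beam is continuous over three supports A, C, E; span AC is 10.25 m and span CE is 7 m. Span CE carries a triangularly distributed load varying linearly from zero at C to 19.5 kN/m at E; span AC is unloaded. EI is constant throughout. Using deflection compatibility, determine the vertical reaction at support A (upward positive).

R_A = -2.207 kN

Release continuity at C by inserting a hinge; the redundant is the internal moment M_C. The primary structure is two simply-supported spans AC and CE.
Rotations at C on the released spans (each span's end-slope, ×1/EI):
  span CE: triangular load, peak 19.5: 7w₀L³/(360EI) = 130.1/EI
  relative rotation θ_0 = (0 + 130.1)/EI = 130.1/EI
A unit hogging moment at C produces rotation L₁/(3EI) + L₂/(3EI) = 5.75/EI.
Slope continuity at C: θ_0 = M_C·5.75/EI, so M_C = 130.1/5.75 = 22.62 kN·m (hogging).
Span AC, ΣM about A with M_C applied at C: R_C^{AC}·10.25 = 0 + 22.62, so R_C^{AC} = 2.207 kN and R_A = 0 − 2.207 = -2.207 kN.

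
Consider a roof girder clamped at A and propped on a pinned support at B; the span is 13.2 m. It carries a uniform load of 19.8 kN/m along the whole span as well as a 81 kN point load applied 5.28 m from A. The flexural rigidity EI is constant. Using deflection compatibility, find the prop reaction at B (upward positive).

Take the reaction at B as the redundant and release it; the primary structure is a cantilever fixed at A.
Deflection at B on the released cantilever, summing each load's contribution:
  UDL 19.8: wL⁴/(8EI) = 75140/EI
  point load 81 at a = 5.28: Pa²(3L − a)/(6EI) = 12917/EI
  δ_0 = 88057/EI
Tip deflection under a unit load at B: L³/(3EI) = 766.7/EI.
Compatibility at B: δ_0 − R_B·δ_{BB} = 0, so R_B = 88057/766.7 = 114.9 kN.

R_B = 114.9 kN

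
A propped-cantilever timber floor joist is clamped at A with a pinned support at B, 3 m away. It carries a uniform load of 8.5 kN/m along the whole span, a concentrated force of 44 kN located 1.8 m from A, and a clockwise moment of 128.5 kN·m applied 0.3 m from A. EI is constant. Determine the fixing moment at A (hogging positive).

Take the reaction at B as the redundant and release it; the primary structure is a cantilever fixed at A.
Deflection at B on the released cantilever, summing each load's contribution:
  UDL 8.5: wL⁴/(8EI) = 86.06/EI
  point load 44 at a = 1.8: Pa²(3L − a)/(6EI) = 171.1/EI
  clockwise couple 128.5 at a = 0.3: M₀a(2L − a)/(2EI) = 109.9/EI
  δ_0 = 367/EI
Flexibility coefficient — unit upward force at B: δ_{BB} = L³/(3EI) = 9/EI.
The prop prevents deflection at B: R_B = δ_0/δ_{BB} = 367/9 = 40.78 kN.
Moment equilibrium about A: M_A = Σ(load moments about A) − R_B·L = 245.9 − 40.78×3 = 123.6 kN·m.

M_A = 123.6 kN·m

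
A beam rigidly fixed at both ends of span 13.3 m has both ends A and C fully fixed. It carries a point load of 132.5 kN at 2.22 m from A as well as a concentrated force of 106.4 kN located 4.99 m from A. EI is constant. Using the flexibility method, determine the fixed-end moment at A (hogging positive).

M_A = 411.4 kN·m

Release both end moments; the primary structure is a simply-supported span AC with redundants M_A and M_C.
End rotations of the released simple span under the applied load (×1/EI):
  at A: point load 132.5 at a = 2.22: Pab(L + b)/(6LEI) = 995.7/EI
  at C: point load 132.5 at a = 2.22: Pab(L + a)/(6LEI) = 633.9/EI
  at A: point load 106.4 at a = 4.99: Pab(L + b)/(6LEI) = 1195/EI
  at C: point load 106.4 at a = 4.99: Pab(L + a)/(6LEI) = 1011/EI
  θ_A0 = 2191/EI,  θ_C0 = 1645/EI
Flexibility coefficients: a unit moment at one end gives L/(3EI) there and L/(6EI) at the far end, so f₁₁ = f₂₂ = 4.433/EI and f₁₂ = f₂₁ = 2.217/EI.
Compatibility — zero rotation at each built-in end:
  4.433 M_A + 2.217 M_C = 2191
  2.217 M_A + 4.433 M_C = 1645
Solving the pair gives M_A = 411.4 kN·m and M_C = 165.4 kN·m (hogging).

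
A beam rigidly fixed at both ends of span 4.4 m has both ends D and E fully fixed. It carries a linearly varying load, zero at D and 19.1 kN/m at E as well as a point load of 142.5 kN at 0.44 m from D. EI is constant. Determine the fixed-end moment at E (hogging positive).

Release both end moments; the primary structure is a simply-supported span DE with redundants M_D and M_E.
Simple-span end rotations at D and E under the given loads:
  at D: triangular load, peak 19.1: 7w₀L³/(360EI) = 31.64/EI
  at E: triangular load, peak 19.1: w₀L³/(45EI) = 36.16/EI
  at D: point load 142.5 at a = 0.44: Pab(L + b)/(6LEI) = 78.63/EI
  at E: point load 142.5 at a = 0.44: Pab(L + a)/(6LEI) = 45.52/EI
  θ_D0 = 110.3/EI,  θ_E0 = 81.68/EI
Flexibility coefficients: a unit moment at one end gives L/(3EI) there and L/(6EI) at the far end, so f₁₁ = f₂₂ = 1.467/EI and f₁₂ = f₂₁ = 0.7333/EI.
Compatibility — zero rotation at each built-in end:
  1.467 M_D + 0.7333 M_E = 110.3
  0.7333 M_D + 1.467 M_E = 81.68
Solving the pair gives M_D = 63.11 kN·m and M_E = 24.13 kN·m (hogging).

M_E = 24.13 kN·m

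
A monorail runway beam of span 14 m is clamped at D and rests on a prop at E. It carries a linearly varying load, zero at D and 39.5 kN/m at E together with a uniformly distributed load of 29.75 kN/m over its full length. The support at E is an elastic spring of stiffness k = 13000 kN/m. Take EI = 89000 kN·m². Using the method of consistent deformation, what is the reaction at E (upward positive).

R_E = 306 kN

Choose R_E as the redundant. The primary structure is the cantilever fixed at D.
Deflection at E on the released cantilever, summing each load's contribution:
  triangular load, peak 39.5 at the free end: 11w₀L⁴/(120EI) = 139098/EI
  UDL 29.75: wL⁴/(8EI) = 142860/EI
  δ_0 = 281957/EI
Tip deflection under a unit load at E: L³/(3EI) = 914.7/EI.
With EI = 89000 kN·m²: δ_0 = 3.1681 m and δ_{EE} = 0.010277 m/kN.
Compatibility — the spring shortens by R_E/k under the reaction it provides: δ_0 − R_E·δ_{EE} = R_E/k. With 1/k = 0.000077 m/kN, R_E = δ_0 / (δ_{EE} + 1/k) = 3.1681 / (0.010277 + 0.000077) = 306 kN.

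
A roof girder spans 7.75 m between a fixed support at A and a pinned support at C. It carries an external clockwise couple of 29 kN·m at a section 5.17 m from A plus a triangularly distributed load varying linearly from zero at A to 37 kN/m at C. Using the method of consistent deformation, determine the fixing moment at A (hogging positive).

M_A = 120 kN·m

Take the reaction at C as the redundant and release it; the primary structure is a cantilever fixed at A.
Primary-structure tip deflection at C by superposition:
  clockwise couple 29 at a = 5.17: M₀a(2L − a)/(2EI) = 774.4/EI
  triangular load, peak 37 at the free end: 11w₀L⁴/(120EI) = 12235/EI
  δ_0 = 13010/EI
Flexibility coefficient — unit upward force at C: δ_{CC} = L³/(3EI) = 155.2/EI.
The prop prevents deflection at C: R_C = δ_0/δ_{CC} = 13010/155.2 = 83.85 kN.
Moment equilibrium about A: M_A = Σ(load moments about A) − R_C·L = 769.8 − 83.85×7.75 = 120 kN·m.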